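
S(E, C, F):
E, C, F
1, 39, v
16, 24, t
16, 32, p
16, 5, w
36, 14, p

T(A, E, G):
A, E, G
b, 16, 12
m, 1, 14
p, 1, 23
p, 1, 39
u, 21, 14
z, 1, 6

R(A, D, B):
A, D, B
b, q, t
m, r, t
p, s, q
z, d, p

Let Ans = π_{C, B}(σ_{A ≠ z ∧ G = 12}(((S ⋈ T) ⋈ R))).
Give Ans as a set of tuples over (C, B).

S ⋈ T (natural join on E): {(1, 39, v, m, 14), (1, 39, v, p, 23), (1, 39, v, p, 39), (1, 39, v, z, 6), (16, 24, t, b, 12), (16, 32, p, b, 12), (16, 5, w, b, 12)}
(S ⋈ T) ⋈ R (natural join on A): {(1, 39, v, m, 14, r, t), (1, 39, v, p, 23, s, q), (1, 39, v, p, 39, s, q), (1, 39, v, z, 6, d, p), (16, 24, t, b, 12, q, t), (16, 32, p, b, 12, q, t), (16, 5, w, b, 12, q, t)}
Filtering on A ≠ z ∧ G = 12 leaves {(16, 24, t, b, 12, q, t), (16, 32, p, b, 12, q, t), (16, 5, w, b, 12, q, t)}.
Keep only column(s) C, B: {(24, t), (32, t), (5, t)}

{(24, t), (32, t), (5, t)}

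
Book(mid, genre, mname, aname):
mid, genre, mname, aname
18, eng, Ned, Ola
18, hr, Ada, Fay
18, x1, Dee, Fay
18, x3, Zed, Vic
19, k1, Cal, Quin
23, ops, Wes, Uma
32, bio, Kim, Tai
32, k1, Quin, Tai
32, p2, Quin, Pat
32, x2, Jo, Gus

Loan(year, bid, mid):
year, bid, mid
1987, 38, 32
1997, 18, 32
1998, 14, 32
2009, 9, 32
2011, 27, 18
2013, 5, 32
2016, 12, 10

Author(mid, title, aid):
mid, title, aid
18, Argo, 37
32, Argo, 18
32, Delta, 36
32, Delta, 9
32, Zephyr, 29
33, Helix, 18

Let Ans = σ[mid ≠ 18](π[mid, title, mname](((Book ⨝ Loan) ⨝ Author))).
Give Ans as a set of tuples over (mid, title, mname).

{(32, Argo, Jo), (32, Argo, Kim), (32, Argo, Quin), (32, Delta, Jo), (32, Delta, Kim), (32, Delta, Quin), (32, Zephyr, Jo), (32, Zephyr, Kim), (32, Zephyr, Quin)}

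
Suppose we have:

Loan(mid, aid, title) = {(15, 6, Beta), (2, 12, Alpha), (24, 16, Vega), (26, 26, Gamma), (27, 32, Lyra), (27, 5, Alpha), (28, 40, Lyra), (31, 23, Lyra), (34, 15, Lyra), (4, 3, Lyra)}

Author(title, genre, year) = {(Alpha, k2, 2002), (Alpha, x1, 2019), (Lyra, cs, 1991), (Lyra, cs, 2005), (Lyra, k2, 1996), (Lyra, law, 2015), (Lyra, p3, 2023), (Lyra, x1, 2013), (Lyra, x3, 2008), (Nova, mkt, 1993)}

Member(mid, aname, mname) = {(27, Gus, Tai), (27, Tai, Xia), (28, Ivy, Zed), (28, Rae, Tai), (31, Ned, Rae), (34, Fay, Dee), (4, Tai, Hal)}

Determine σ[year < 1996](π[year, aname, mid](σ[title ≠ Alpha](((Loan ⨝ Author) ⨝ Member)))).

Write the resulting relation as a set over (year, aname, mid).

{(1991, Fay, 34), (1991, Gus, 27), (1991, Ivy, 28), (1991, Ned, 31), (1991, Rae, 28), (1991, Tai, 27), (1991, Tai, 4)}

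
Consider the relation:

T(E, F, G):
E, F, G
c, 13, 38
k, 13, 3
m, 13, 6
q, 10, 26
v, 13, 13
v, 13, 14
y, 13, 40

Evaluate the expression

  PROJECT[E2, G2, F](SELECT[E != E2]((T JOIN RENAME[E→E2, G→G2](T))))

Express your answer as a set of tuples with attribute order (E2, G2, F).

ρ[E→E2, G→G2]: schema becomes (E2, F, G2); tuples unchanged.
T ⋈ RENAME[E→E2, G→G2](T) (natural join on F): {(c, 13, 38, c, 38), (c, 13, 38, k, 3), (c, 13, 38, m, 6), (c, 13, 38, v, 13), (c, 13, 38, v, 14), (c, 13, 38, y, 40), (k, 13, 3, c, 38), (k, 13, 3, k, 3), (k, 13, 3, m, 6), (k, 13, 3, v, 13), (k, 13, 3, v, 14), (k, 13, 3, y, 40), (m, 13, 6, c, 38), (m, 13, 6, k, 3), (m, 13, 6, m, 6), (m, 13, 6, v, 13), (m, 13, 6, v, 14), (m, 13, 6, y, 40), (q, 10, 26, q, 26), (v, 13, 13, c, 38), (v, 13, 13, k, 3), (v, 13, 13, m, 6), (v, 13, 13, v, 13), (v, 13, 13, v, 14), (v, 13, 13, y, 40), (v, 13, 14, c, 38), (v, 13, 14, k, 3), (v, 13, 14, m, 6), (v, 13, 14, v, 13), (v, 13, 14, v, 14), (v, 13, 14, y, 40), (y, 13, 40, c, 38), (y, 13, 40, k, 3), (y, 13, 40, m, 6), (y, 13, 40, v, 13), (y, 13, 40, v, 14), (y, 13, 40, y, 40)}
Apply σ_{E != E2}; surviving tuples: {(c, 13, 38, k, 3), (c, 13, 38, m, 6), (c, 13, 38, v, 13), (c, 13, 38, v, 14), (c, 13, 38, y, 40), (k, 13, 3, c, 38), (k, 13, 3, m, 6), (k, 13, 3, v, 13), (k, 13, 3, v, 14), (k, 13, 3, y, 40), (m, 13, 6, c, 38), (m, 13, 6, k, 3), (m, 13, 6, v, 13), (m, 13, 6, v, 14), (m, 13, 6, y, 40), (v, 13, 13, c, 38), (v, 13, 13, k, 3), (v, 13, 13, m, 6), (v, 13, 13, y, 40), (v, 13, 14, c, 38), (v, 13, 14, k, 3), (v, 13, 14, m, 6), (v, 13, 14, y, 40), (y, 13, 40, c, 38), (y, 13, 40, k, 3), (y, 13, 40, m, 6), (y, 13, 40, v, 13), (y, 13, 40, v, 14)}
Projecting to E2, G2, F (22 duplicate(s) eliminated): {(c, 38, 13), (k, 3, 13), (m, 6, 13), (v, 13, 13), (v, 14, 13), (y, 40, 13)}

{(c, 38, 13), (k, 3, 13), (m, 6, 13), (v, 13, 13), (v, 14, 13), (y, 40, 13)}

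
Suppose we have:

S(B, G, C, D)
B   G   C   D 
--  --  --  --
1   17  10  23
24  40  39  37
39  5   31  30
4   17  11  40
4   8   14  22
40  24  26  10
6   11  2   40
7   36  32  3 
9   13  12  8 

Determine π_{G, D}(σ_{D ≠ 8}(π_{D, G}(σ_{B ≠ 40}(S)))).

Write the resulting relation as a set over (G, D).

Filtering on B ≠ 40 leaves {(1, 17, 10, 23), (24, 40, 39, 37), (39, 5, 31, 30), (4, 17, 11, 40), (4, 8, 14, 22), (6, 11, 2, 40), (7, 36, 32, 3), (9, 13, 12, 8)}.
π_{D, G} gives {(22, 8), (23, 17), (3, 36), (30, 5), (37, 40), (40, 11), (40, 17), (8, 13)}.
Filtering on D ≠ 8 leaves {(22, 8), (23, 17), (3, 36), (30, 5), (37, 40), (40, 11), (40, 17)}.
π_{G, D} gives {(11, 40), (17, 23), (17, 40), (36, 3), (40, 37), (5, 30), (8, 22)}.

{(11, 40), (17, 23), (17, 40), (36, 3), (40, 37), (5, 30), (8, 22)}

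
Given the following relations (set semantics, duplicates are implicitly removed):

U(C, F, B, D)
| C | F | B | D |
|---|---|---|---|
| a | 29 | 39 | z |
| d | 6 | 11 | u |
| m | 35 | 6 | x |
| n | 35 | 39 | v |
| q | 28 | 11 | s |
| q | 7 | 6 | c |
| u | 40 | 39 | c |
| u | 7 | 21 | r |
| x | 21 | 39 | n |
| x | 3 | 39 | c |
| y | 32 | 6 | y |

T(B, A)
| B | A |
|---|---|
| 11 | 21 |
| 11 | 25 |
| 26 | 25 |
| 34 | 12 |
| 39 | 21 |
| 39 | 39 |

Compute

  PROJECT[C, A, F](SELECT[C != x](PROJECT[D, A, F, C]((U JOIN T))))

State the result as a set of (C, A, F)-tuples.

{(a, 21, 29), (a, 39, 29), (d, 21, 6), (d, 25, 6), (n, 21, 35), (n, 39, 35), (q, 21, 28), (q, 25, 28), (u, 21, 40), (u, 39, 40)}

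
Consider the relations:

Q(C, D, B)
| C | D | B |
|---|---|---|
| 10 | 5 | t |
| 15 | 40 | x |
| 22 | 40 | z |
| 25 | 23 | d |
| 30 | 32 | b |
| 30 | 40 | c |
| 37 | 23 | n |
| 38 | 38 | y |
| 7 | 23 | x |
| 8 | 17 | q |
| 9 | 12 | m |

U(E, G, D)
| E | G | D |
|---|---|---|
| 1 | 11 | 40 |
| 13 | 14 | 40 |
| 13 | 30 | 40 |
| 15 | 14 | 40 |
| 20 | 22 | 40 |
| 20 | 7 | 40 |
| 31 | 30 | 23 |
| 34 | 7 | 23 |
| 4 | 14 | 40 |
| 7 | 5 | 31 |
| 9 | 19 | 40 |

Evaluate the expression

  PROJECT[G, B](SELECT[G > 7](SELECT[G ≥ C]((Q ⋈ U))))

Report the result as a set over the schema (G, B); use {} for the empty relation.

Natural join on D: {(15, 40, x, 1, 11), (15, 40, x, 13, 14), (15, 40, x, 13, 30), (15, 40, x, 15, 14), (15, 40, x, 20, 22), (15, 40, x, 20, 7), (15, 40, x, 4, 14), (15, 40, x, 9, 19), (22, 40, z, 1, 11), (22, 40, z, 13, 14), (22, 40, z, 13, 30), (22, 40, z, 15, 14), (22, 40, z, 20, 22), (22, 40, z, 20, 7), (22, 40, z, 4, 14), (22, 40, z, 9, 19), (25, 23, d, 31, 30), (25, 23, d, 34, 7), (30, 40, c, 1, 11), (30, 40, c, 13, 14), (30, 40, c, 13, 30), (30, 40, c, 15, 14), (30, 40, c, 20, 22), (30, 40, c, 20, 7), (30, 40, c, 4, 14), (30, 40, c, 9, 19), (37, 23, n, 31, 30), (37, 23, n, 34, 7), (7, 23, x, 31, 30), (7, 23, x, 34, 7)}
Apply σ_{G ≥ C}; surviving tuples: {(15, 40, x, 13, 30), (15, 40, x, 20, 22), (15, 40, x, 9, 19), (22, 40, z, 13, 30), (22, 40, z, 20, 22), (25, 23, d, 31, 30), (30, 40, c, 13, 30), (7, 23, x, 31, 30), (7, 23, x, 34, 7)}
Apply σ_{G > 7}; surviving tuples: {(15, 40, x, 13, 30), (15, 40, x, 20, 22), (15, 40, x, 9, 19), (22, 40, z, 13, 30), (22, 40, z, 20, 22), (25, 23, d, 31, 30), (30, 40, c, 13, 30), (7, 23, x, 31, 30)}
π_{G, B} gives {(19, x), (22, x), (22, z), (30, c), (30, d), (30, x), (30, z)} (1 duplicate(s) eliminated).

{(19, x), (22, x), (22, z), (30, c), (30, d), (30, x), (30, z)}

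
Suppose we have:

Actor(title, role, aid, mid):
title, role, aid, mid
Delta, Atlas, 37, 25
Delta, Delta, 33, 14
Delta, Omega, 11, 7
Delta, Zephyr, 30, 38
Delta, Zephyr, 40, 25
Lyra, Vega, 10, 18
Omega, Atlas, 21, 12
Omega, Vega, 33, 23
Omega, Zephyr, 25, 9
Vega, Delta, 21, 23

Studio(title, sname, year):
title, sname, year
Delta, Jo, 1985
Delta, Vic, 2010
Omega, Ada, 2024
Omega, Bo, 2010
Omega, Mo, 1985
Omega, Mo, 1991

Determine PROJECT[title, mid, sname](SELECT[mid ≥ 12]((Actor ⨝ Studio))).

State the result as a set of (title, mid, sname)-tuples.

Joining Actor and Studio on title yields {(Delta, Atlas, 37, 25, Jo, 1985), (Delta, Atlas, 37, 25, Vic, 2010), (Delta, Delta, 33, 14, Jo, 1985), (Delta, Delta, 33, 14, Vic, 2010), (Delta, Omega, 11, 7, Jo, 1985), (Delta, Omega, 11, 7, Vic, 2010), (Delta, Zephyr, 30, 38, Jo, 1985), (Delta, Zephyr, 30, 38, Vic, 2010), (Delta, Zephyr, 40, 25, Jo, 1985), (Delta, Zephyr, 40, 25, Vic, 2010), (Omega, Atlas, 21, 12, Ada, 2024), (Omega, Atlas, 21, 12, Bo, 2010), (Omega, Atlas, 21, 12, Mo, 1985), (Omega, Atlas, 21, 12, Mo, 1991), (Omega, Vega, 33, 23, Ada, 2024), (Omega, Vega, 33, 23, Bo, 2010), (Omega, Vega, 33, 23, Mo, 1985), (Omega, Vega, 33, 23, Mo, 1991), (Omega, Zephyr, 25, 9, Ada, 2024), (Omega, Zephyr, 25, 9, Bo, 2010), (Omega, Zephyr, 25, 9, Mo, 1985), (Omega, Zephyr, 25, 9, Mo, 1991)}.
σ[mid ≥ 12]: keep tuples satisfying mid ≥ 12 → {(Delta, Atlas, 37, 25, Jo, 1985), (Delta, Atlas, 37, 25, Vic, 2010), (Delta, Delta, 33, 14, Jo, 1985), (Delta, Delta, 33, 14, Vic, 2010), (Delta, Zephyr, 30, 38, Jo, 1985), (Delta, Zephyr, 30, 38, Vic, 2010), (Delta, Zephyr, 40, 25, Jo, 1985), (Delta, Zephyr, 40, 25, Vic, 2010), (Omega, Atlas, 21, 12, Ada, 2024), (Omega, Atlas, 21, 12, Bo, 2010), (Omega, Atlas, 21, 12, Mo, 1985), (Omega, Atlas, 21, 12, Mo, 1991), (Omega, Vega, 33, 23, Ada, 2024), (Omega, Vega, 33, 23, Bo, 2010), (Omega, Vega, 33, 23, Mo, 1985), (Omega, Vega, 33, 23, Mo, 1991)}
Projecting to title, mid, sname (4 duplicate(s) eliminated): {(Delta, 14, Jo), (Delta, 14, Vic), (Delta, 25, Jo), (Delta, 25, Vic), (Delta, 38, Jo), (Delta, 38, Vic), (Omega, 12, Ada), (Omega, 12, Bo), (Omega, 12, Mo), (Omega, 23, Ada), (Omega, 23, Bo), (Omega, 23, Mo)}

{(Delta, 14, Jo), (Delta, 14, Vic), (Delta, 25, Jo), (Delta, 25, Vic), (Delta, 38, Jo), (Delta, 38, Vic), (Omega, 12, Ada), (Omega, 12, Bo), (Omega, 12, Mo), (Omega, 23, Ada), (Omega, 23, Bo), (Omega, 23, Mo)}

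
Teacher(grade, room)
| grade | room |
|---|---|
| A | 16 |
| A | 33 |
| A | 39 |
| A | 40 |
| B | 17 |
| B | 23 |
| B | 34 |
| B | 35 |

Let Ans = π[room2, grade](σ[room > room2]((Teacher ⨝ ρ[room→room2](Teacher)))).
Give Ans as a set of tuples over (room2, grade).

{(16, A), (17, B), (23, B), (33, A), (34, B), (39, A)}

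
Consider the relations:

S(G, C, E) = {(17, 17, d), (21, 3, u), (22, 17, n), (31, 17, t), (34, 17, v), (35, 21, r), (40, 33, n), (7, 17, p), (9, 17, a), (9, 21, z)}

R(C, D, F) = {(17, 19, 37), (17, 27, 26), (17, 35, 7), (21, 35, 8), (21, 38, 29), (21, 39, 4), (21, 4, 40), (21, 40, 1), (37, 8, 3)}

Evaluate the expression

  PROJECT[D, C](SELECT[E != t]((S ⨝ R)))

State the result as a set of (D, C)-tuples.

{(19, 17), (27, 17), (35, 17), (35, 21), (38, 21), (39, 21), (4, 21), (40, 21)}

Natural join on C: {(17, 17, d, 19, 37), (17, 17, d, 27, 26), (17, 17, d, 35, 7), (22, 17, n, 19, 37), (22, 17, n, 27, 26), (22, 17, n, 35, 7), (31, 17, t, 19, 37), (31, 17, t, 27, 26), (31, 17, t, 35, 7), (34, 17, v, 19, 37), (34, 17, v, 27, 26), (34, 17, v, 35, 7), (35, 21, r, 35, 8), (35, 21, r, 38, 29), (35, 21, r, 39, 4), (35, 21, r, 4, 40), (35, 21, r, 40, 1), (7, 17, p, 19, 37), (7, 17, p, 27, 26), (7, 17, p, 35, 7), (9, 17, a, 19, 37), (9, 17, a, 27, 26), (9, 17, a, 35, 7), (9, 21, z, 35, 8), (9, 21, z, 38, 29), (9, 21, z, 39, 4), (9, 21, z, 4, 40), (9, 21, z, 40, 1)}
Filtering on E != t leaves {(17, 17, d, 19, 37), (17, 17, d, 27, 26), (17, 17, d, 35, 7), (22, 17, n, 19, 37), (22, 17, n, 27, 26), (22, 17, n, 35, 7), (34, 17, v, 19, 37), (34, 17, v, 27, 26), (34, 17, v, 35, 7), (35, 21, r, 35, 8), (35, 21, r, 38, 29), (35, 21, r, 39, 4), (35, 21, r, 4, 40), (35, 21, r, 40, 1), (7, 17, p, 19, 37), (7, 17, p, 27, 26), (7, 17, p, 35, 7), (9, 17, a, 19, 37), (9, 17, a, 27, 26), (9, 17, a, 35, 7), (9, 21, z, 35, 8), (9, 21, z, 38, 29), (9, 21, z, 39, 4), (9, 21, z, 4, 40), (9, 21, z, 40, 1)}.
π_{D, C} gives {(19, 17), (27, 17), (35, 17), (35, 21), (38, 21), (39, 21), (4, 21), (40, 21)} (17 duplicate(s) eliminated).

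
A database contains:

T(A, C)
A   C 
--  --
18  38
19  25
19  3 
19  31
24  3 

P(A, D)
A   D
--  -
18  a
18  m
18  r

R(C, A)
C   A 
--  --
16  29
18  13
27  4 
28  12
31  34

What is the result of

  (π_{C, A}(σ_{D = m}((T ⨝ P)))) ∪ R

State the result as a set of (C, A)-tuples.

Natural join on A: {(18, 38, a), (18, 38, m), (18, 38, r)}
σ[D = m]: keep tuples satisfying D = m → {(18, 38, m)}
π_{C, A} gives {(38, 18)}.
Set union of the two operands is {(16, 29), (18, 13), (27, 4), (28, 12), (31, 34), (38, 18)}.

{(16, 29), (18, 13), (27, 4), (28, 12), (31, 34), (38, 18)}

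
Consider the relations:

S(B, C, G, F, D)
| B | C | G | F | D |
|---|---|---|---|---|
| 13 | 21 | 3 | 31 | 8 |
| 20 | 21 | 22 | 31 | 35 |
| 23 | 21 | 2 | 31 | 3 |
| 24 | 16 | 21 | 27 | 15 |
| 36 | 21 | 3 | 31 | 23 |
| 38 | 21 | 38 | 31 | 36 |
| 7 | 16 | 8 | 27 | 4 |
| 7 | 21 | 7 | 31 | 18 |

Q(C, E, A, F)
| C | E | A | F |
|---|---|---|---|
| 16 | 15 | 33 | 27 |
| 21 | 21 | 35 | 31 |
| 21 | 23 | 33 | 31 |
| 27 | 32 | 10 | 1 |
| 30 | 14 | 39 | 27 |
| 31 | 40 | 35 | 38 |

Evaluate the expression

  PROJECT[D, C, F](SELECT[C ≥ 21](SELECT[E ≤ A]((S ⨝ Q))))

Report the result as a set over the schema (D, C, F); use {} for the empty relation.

Joining S and Q on C, F yields {(13, 21, 3, 31, 8, 21, 35), (13, 21, 3, 31, 8, 23, 33), (20, 21, 22, 31, 35, 21, 35), (20, 21, 22, 31, 35, 23, 33), (23, 21, 2, 31, 3, 21, 35), (23, 21, 2, 31, 3, 23, 33), (24, 16, 21, 27, 15, 15, 33), (36, 21, 3, 31, 23, 21, 35), (36, 21, 3, 31, 23, 23, 33), (38, 21, 38, 31, 36, 21, 35), (38, 21, 38, 31, 36, 23, 33), (7, 16, 8, 27, 4, 15, 33), (7, 21, 7, 31, 18, 21, 35), (7, 21, 7, 31, 18, 23, 33)}.
Apply σ_{E ≤ A}; surviving tuples: {(13, 21, 3, 31, 8, 21, 35), (13, 21, 3, 31, 8, 23, 33), (20, 21, 22, 31, 35, 21, 35), (20, 21, 22, 31, 35, 23, 33), (23, 21, 2, 31, 3, 21, 35), (23, 21, 2, 31, 3, 23, 33), (24, 16, 21, 27, 15, 15, 33), (36, 21, 3, 31, 23, 21, 35), (36, 21, 3, 31, 23, 23, 33), (38, 21, 38, 31, 36, 21, 35), (38, 21, 38, 31, 36, 23, 33), (7, 16, 8, 27, 4, 15, 33), (7, 21, 7, 31, 18, 21, 35), (7, 21, 7, 31, 18, 23, 33)}
Apply σ_{C ≥ 21}; surviving tuples: {(13, 21, 3, 31, 8, 21, 35), (13, 21, 3, 31, 8, 23, 33), (20, 21, 22, 31, 35, 21, 35), (20, 21, 22, 31, 35, 23, 33), (23, 21, 2, 31, 3, 21, 35), (23, 21, 2, 31, 3, 23, 33), (36, 21, 3, 31, 23, 21, 35), (36, 21, 3, 31, 23, 23, 33), (38, 21, 38, 31, 36, 21, 35), (38, 21, 38, 31, 36, 23, 33), (7, 21, 7, 31, 18, 21, 35), (7, 21, 7, 31, 18, 23, 33)}
π_{D, C, F} gives {(18, 21, 31), (23, 21, 31), (3, 21, 31), (35, 21, 31), (36, 21, 31), (8, 21, 31)} (6 duplicate(s) eliminated).

{(18, 21, 31), (23, 21, 31), (3, 21, 31), (35, 21, 31), (36, 21, 31), (8, 21, 31)}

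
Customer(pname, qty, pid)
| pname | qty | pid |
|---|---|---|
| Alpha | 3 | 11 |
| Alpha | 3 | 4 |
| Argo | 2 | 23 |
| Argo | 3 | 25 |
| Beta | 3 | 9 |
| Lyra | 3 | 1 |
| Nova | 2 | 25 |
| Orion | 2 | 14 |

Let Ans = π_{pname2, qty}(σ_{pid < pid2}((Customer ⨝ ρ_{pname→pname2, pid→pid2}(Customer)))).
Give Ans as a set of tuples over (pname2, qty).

{(Alpha, 3), (Argo, 2), (Argo, 3), (Beta, 3), (Nova, 2)}

ρ[pname→pname2, pid→pid2]: schema becomes (pname2, qty, pid2); tuples unchanged.
Natural join on qty: {(Alpha, 3, 11, Alpha, 11), (Alpha, 3, 11, Alpha, 4), (Alpha, 3, 11, Argo, 25), (Alpha, 3, 11, Beta, 9), (Alpha, 3, 11, Lyra, 1), (Alpha, 3, 4, Alpha, 11), (Alpha, 3, 4, Alpha, 4), (Alpha, 3, 4, Argo, 25), (Alpha, 3, 4, Beta, 9), (Alpha, 3, 4, Lyra, 1), (Argo, 2, 23, Argo, 23), (Argo, 2, 23, Nova, 25), (Argo, 2, 23, Orion, 14), (Argo, 3, 25, Alpha, 11), (Argo, 3, 25, Alpha, 4), (Argo, 3, 25, Argo, 25), (Argo, 3, 25, Beta, 9), (Argo, 3, 25, Lyra, 1), (Beta, 3, 9, Alpha, 11), (Beta, 3, 9, Alpha, 4), (Beta, 3, 9, Argo, 25), (Beta, 3, 9, Beta, 9), (Beta, 3, 9, Lyra, 1), (Lyra, 3, 1, Alpha, 11), (Lyra, 3, 1, Alpha, 4), (Lyra, 3, 1, Argo, 25), (Lyra, 3, 1, Beta, 9), (Lyra, 3, 1, Lyra, 1), (Nova, 2, 25, Argo, 23), (Nova, 2, 25, Nova, 25), (Nova, 2, 25, Orion, 14), (Orion, 2, 14, Argo, 23), (Orion, 2, 14, Nova, 25), (Orion, 2, 14, Orion, 14)}
Selection pid < pid2: {(Alpha, 3, 11, Argo, 25), (Alpha, 3, 4, Alpha, 11), (Alpha, 3, 4, Argo, 25), (Alpha, 3, 4, Beta, 9), (Argo, 2, 23, Nova, 25), (Beta, 3, 9, Alpha, 11), (Beta, 3, 9, Argo, 25), (Lyra, 3, 1, Alpha, 11), (Lyra, 3, 1, Alpha, 4), (Lyra, 3, 1, Argo, 25), (Lyra, 3, 1, Beta, 9), (Orion, 2, 14, Argo, 23), (Orion, 2, 14, Nova, 25)}
Projecting to pname2, qty (8 duplicate(s) eliminated): {(Alpha, 3), (Argo, 2), (Argo, 3), (Beta, 3), (Nova, 2)}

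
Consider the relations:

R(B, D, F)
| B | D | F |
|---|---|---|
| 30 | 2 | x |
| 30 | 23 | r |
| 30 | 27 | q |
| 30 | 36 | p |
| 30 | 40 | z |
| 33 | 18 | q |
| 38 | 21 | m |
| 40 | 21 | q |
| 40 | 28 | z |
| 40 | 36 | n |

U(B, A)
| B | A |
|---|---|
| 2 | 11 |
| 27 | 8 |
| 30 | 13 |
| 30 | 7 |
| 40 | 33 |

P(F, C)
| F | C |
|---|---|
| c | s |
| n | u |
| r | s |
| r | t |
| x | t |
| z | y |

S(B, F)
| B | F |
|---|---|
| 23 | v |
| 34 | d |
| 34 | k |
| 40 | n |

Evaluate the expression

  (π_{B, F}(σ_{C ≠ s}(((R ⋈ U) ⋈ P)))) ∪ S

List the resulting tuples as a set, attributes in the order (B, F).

{(23, v), (30, r), (30, x), (30, z), (34, d), (34, k), (40, n), (40, z)}

Joining R and U on B yields {(30, 2, x, 13), (30, 2, x, 7), (30, 23, r, 13), (30, 23, r, 7), (30, 27, q, 13), (30, 27, q, 7), (30, 36, p, 13), (30, 36, p, 7), (30, 40, z, 13), (30, 40, z, 7), (40, 21, q, 33), (40, 28, z, 33), (40, 36, n, 33)}.
Joining (R ⋈ U) and P on F yields {(30, 2, x, 13, t), (30, 2, x, 7, t), (30, 23, r, 13, s), (30, 23, r, 13, t), (30, 23, r, 7, s), (30, 23, r, 7, t), (30, 40, z, 13, y), (30, 40, z, 7, y), (40, 28, z, 33, y), (40, 36, n, 33, u)}.
Apply σ_{C ≠ s}; surviving tuples: {(30, 2, x, 13, t), (30, 2, x, 7, t), (30, 23, r, 13, t), (30, 23, r, 7, t), (30, 40, z, 13, y), (30, 40, z, 7, y), (40, 28, z, 33, y), (40, 36, n, 33, u)}
π_{B, F} gives {(30, r), (30, x), (30, z), (40, n), (40, z)} (3 duplicate(s) eliminated).
Union: {(30, r), (30, x), (30, z), (40, n), (40, z)} with {(23, v), (34, d), (34, k), (40, n)} → {(23, v), (30, r), (30, x), (30, z), (34, d), (34, k), (40, n), (40, z)}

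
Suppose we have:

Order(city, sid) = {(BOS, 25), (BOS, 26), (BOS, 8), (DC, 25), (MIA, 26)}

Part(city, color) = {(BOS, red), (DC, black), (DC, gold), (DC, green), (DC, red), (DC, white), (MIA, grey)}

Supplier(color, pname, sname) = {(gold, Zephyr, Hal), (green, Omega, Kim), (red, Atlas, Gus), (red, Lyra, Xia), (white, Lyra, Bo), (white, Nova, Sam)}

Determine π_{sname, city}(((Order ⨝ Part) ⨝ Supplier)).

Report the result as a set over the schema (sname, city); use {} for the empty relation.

Joining Order and Part on city yields {(BOS, 25, red), (BOS, 26, red), (BOS, 8, red), (DC, 25, black), (DC, 25, gold), (DC, 25, green), (DC, 25, red), (DC, 25, white), (MIA, 26, grey)}.
Joining (Order ⨝ Part) and Supplier on color yields {(BOS, 25, red, Atlas, Gus), (BOS, 25, red, Lyra, Xia), (BOS, 26, red, Atlas, Gus), (BOS, 26, red, Lyra, Xia), (BOS, 8, red, Atlas, Gus), (BOS, 8, red, Lyra, Xia), (DC, 25, gold, Zephyr, Hal), (DC, 25, green, Omega, Kim), (DC, 25, red, Atlas, Gus), (DC, 25, red, Lyra, Xia), (DC, 25, white, Lyra, Bo), (DC, 25, white, Nova, Sam)}.
Projecting to sname, city (4 duplicate(s) eliminated): {(Bo, DC), (Gus, BOS), (Gus, DC), (Hal, DC), (Kim, DC), (Sam, DC), (Xia, BOS), (Xia, DC)}

{(Bo, DC), (Gus, BOS), (Gus, DC), (Hal, DC), (Kim, DC), (Sam, DC), (Xia, BOS), (Xia, DC)}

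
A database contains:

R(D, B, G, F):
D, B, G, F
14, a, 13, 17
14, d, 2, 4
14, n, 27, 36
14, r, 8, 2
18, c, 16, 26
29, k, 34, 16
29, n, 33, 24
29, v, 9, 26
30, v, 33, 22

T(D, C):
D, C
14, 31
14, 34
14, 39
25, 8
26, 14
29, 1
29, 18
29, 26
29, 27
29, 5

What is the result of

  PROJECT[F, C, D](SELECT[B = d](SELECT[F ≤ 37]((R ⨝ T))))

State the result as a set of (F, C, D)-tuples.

{(4, 31, 14), (4, 34, 14), (4, 39, 14)}

Natural join on D: {(14, a, 13, 17, 31), (14, a, 13, 17, 34), (14, a, 13, 17, 39), (14, d, 2, 4, 31), (14, d, 2, 4, 34), (14, d, 2, 4, 39), (14, n, 27, 36, 31), (14, n, 27, 36, 34), (14, n, 27, 36, 39), (14, r, 8, 2, 31), (14, r, 8, 2, 34), (14, r, 8, 2, 39), (29, k, 34, 16, 1), (29, k, 34, 16, 18), (29, k, 34, 16, 26), (29, k, 34, 16, 27), (29, k, 34, 16, 5), (29, n, 33, 24, 1), (29, n, 33, 24, 18), (29, n, 33, 24, 26), (29, n, 33, 24, 27), (29, n, 33, 24, 5), (29, v, 9, 26, 1), (29, v, 9, 26, 18), (29, v, 9, 26, 26), (29, v, 9, 26, 27), (29, v, 9, 26, 5)}
Selection F ≤ 37: {(14, a, 13, 17, 31), (14, a, 13, 17, 34), (14, a, 13, 17, 39), (14, d, 2, 4, 31), (14, d, 2, 4, 34), (14, d, 2, 4, 39), (14, n, 27, 36, 31), (14, n, 27, 36, 34), (14, n, 27, 36, 39), (14, r, 8, 2, 31), (14, r, 8, 2, 34), (14, r, 8, 2, 39), (29, k, 34, 16, 1), (29, k, 34, 16, 18), (29, k, 34, 16, 26), (29, k, 34, 16, 27), (29, k, 34, 16, 5), (29, n, 33, 24, 1), (29, n, 33, 24, 18), (29, n, 33, 24, 26), (29, n, 33, 24, 27), (29, n, 33, 24, 5), (29, v, 9, 26, 1), (29, v, 9, 26, 18), (29, v, 9, 26, 26), (29, v, 9, 26, 27), (29, v, 9, 26, 5)}
Selection B = d: {(14, d, 2, 4, 31), (14, d, 2, 4, 34), (14, d, 2, 4, 39)}
Projecting to F, C, D: {(4, 31, 14), (4, 34, 14), (4, 39, 14)}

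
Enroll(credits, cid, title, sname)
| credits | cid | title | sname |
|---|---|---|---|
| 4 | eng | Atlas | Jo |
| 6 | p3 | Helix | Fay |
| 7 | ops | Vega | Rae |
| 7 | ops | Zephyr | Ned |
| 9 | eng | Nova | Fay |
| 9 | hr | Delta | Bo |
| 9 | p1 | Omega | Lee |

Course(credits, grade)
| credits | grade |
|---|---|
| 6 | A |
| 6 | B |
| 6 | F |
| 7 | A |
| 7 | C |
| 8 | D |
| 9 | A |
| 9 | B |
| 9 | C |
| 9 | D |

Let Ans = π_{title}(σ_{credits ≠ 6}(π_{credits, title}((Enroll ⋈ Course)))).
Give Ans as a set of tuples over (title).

{Delta, Nova, Omega, Vega, Zephyr}

Joining Enroll and Course on credits yields {(6, p3, Helix, Fay, A), (6, p3, Helix, Fay, B), (6, p3, Helix, Fay, F), (7, ops, Vega, Rae, A), (7, ops, Vega, Rae, C), (7, ops, Zephyr, Ned, A), (7, ops, Zephyr, Ned, C), (9, eng, Nova, Fay, A), (9, eng, Nova, Fay, B), (9, eng, Nova, Fay, C), (9, eng, Nova, Fay, D), (9, hr, Delta, Bo, A), (9, hr, Delta, Bo, B), (9, hr, Delta, Bo, C), (9, hr, Delta, Bo, D), (9, p1, Omega, Lee, A), (9, p1, Omega, Lee, B), (9, p1, Omega, Lee, C), (9, p1, Omega, Lee, D)}.
Keep only column(s) credits, title (13 duplicate(s) eliminated): {(6, Helix), (7, Vega), (7, Zephyr), (9, Delta), (9, Nova), (9, Omega)}
Filtering on credits ≠ 6 leaves {(7, Vega), (7, Zephyr), (9, Delta), (9, Nova), (9, Omega)}.
Keep only column(s) title: {Delta, Nova, Omega, Vega, Zephyr}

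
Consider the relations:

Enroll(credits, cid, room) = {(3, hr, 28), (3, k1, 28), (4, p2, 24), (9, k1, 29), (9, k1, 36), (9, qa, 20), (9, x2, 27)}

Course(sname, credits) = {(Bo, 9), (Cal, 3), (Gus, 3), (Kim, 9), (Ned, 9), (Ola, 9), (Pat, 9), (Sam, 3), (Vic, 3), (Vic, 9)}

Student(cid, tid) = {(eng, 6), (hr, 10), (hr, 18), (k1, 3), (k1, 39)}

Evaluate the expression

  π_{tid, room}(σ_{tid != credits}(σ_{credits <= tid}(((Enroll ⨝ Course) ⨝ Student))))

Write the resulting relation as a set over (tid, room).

{(10, 28), (18, 28), (39, 28), (39, 29), (39, 36)}

Natural join on credits: {(3, hr, 28, Cal), (3, hr, 28, Gus), (3, hr, 28, Sam), (3, hr, 28, Vic), (3, k1, 28, Cal), (3, k1, 28, Gus), (3, k1, 28, Sam), (3, k1, 28, Vic), (9, k1, 29, Bo), (9, k1, 29, Kim), (9, k1, 29, Ned), (9, k1, 29, Ola), (9, k1, 29, Pat), (9, k1, 29, Vic), (9, k1, 36, Bo), (9, k1, 36, Kim), (9, k1, 36, Ned), (9, k1, 36, Ola), (9, k1, 36, Pat), (9, k1, 36, Vic), (9, qa, 20, Bo), (9, qa, 20, Kim), (9, qa, 20, Ned), (9, qa, 20, Ola), (9, qa, 20, Pat), (9, qa, 20, Vic), (9, x2, 27, Bo), (9, x2, 27, Kim), (9, x2, 27, Ned), (9, x2, 27, Ola), (9, x2, 27, Pat), (9, x2, 27, Vic)}
Natural join on cid: {(3, hr, 28, Cal, 10), (3, hr, 28, Cal, 18), (3, hr, 28, Gus, 10), (3, hr, 28, Gus, 18), (3, hr, 28, Sam, 10), (3, hr, 28, Sam, 18), (3, hr, 28, Vic, 10), (3, hr, 28, Vic, 18), (3, k1, 28, Cal, 3), (3, k1, 28, Cal, 39), (3, k1, 28, Gus, 3), (3, k1, 28, Gus, 39), (3, k1, 28, Sam, 3), (3, k1, 28, Sam, 39), (3, k1, 28, Vic, 3), (3, k1, 28, Vic, 39), (9, k1, 29, Bo, 3), (9, k1, 29, Bo, 39), (9, k1, 29, Kim, 3), (9, k1, 29, Kim, 39), (9, k1, 29, Ned, 3), (9, k1, 29, Ned, 39), (9, k1, 29, Ola, 3), (9, k1, 29, Ola, 39), (9, k1, 29, Pat, 3), (9, k1, 29, Pat, 39), (9, k1, 29, Vic, 3), (9, k1, 29, Vic, 39), (9, k1, 36, Bo, 3), (9, k1, 36, Bo, 39), (9, k1, 36, Kim, 3), (9, k1, 36, Kim, 39), (9, k1, 36, Ned, 3), (9, k1, 36, Ned, 39), (9, k1, 36, Ola, 3), (9, k1, 36, Ola, 39), (9, k1, 36, Pat, 3), (9, k1, 36, Pat, 39), (9, k1, 36, Vic, 3), (9, k1, 36, Vic, 39)}
Selection credits <= tid: {(3, hr, 28, Cal, 10), (3, hr, 28, Cal, 18), (3, hr, 28, Gus, 10), (3, hr, 28, Gus, 18), (3, hr, 28, Sam, 10), (3, hr, 28, Sam, 18), (3, hr, 28, Vic, 10), (3, hr, 28, Vic, 18), (3, k1, 28, Cal, 3), (3, k1, 28, Cal, 39), (3, k1, 28, Gus, 3), (3, k1, 28, Gus, 39), (3, k1, 28, Sam, 3), (3, k1, 28, Sam, 39), (3, k1, 28, Vic, 3), (3, k1, 28, Vic, 39), (9, k1, 29, Bo, 39), (9, k1, 29, Kim, 39), (9, k1, 29, Ned, 39), (9, k1, 29, Ola, 39), (9, k1, 29, Pat, 39), (9, k1, 29, Vic, 39), (9, k1, 36, Bo, 39), (9, k1, 36, Kim, 39), (9, k1, 36, Ned, 39), (9, k1, 36, Ola, 39), (9, k1, 36, Pat, 39), (9, k1, 36, Vic, 39)}
Selection tid != credits: {(3, hr, 28, Cal, 10), (3, hr, 28, Cal, 18), (3, hr, 28, Gus, 10), (3, hr, 28, Gus, 18), (3, hr, 28, Sam, 10), (3, hr, 28, Sam, 18), (3, hr, 28, Vic, 10), (3, hr, 28, Vic, 18), (3, k1, 28, Cal, 39), (3, k1, 28, Gus, 39), (3, k1, 28, Sam, 39), (3, k1, 28, Vic, 39), (9, k1, 29, Bo, 39), (9, k1, 29, Kim, 39), (9, k1, 29, Ned, 39), (9, k1, 29, Ola, 39), (9, k1, 29, Pat, 39), (9, k1, 29, Vic, 39), (9, k1, 36, Bo, 39), (9, k1, 36, Kim, 39), (9, k1, 36, Ned, 39), (9, k1, 36, Ola, 39), (9, k1, 36, Pat, 39), (9, k1, 36, Vic, 39)}
π_{tid, room} gives {(10, 28), (18, 28), (39, 28), (39, 29), (39, 36)} (19 duplicate(s) eliminated).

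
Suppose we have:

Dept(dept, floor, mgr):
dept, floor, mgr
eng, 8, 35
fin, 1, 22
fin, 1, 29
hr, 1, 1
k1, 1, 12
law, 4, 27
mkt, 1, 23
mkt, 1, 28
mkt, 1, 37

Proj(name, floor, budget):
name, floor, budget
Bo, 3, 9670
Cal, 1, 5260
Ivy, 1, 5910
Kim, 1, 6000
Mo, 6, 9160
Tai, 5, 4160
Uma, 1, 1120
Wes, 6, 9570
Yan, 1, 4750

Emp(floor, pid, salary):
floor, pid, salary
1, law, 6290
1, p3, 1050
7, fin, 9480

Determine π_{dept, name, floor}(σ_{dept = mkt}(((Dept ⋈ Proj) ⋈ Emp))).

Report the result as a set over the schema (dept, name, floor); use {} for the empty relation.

{(mkt, Cal, 1), (mkt, Ivy, 1), (mkt, Kim, 1), (mkt, Uma, 1), (mkt, Yan, 1)}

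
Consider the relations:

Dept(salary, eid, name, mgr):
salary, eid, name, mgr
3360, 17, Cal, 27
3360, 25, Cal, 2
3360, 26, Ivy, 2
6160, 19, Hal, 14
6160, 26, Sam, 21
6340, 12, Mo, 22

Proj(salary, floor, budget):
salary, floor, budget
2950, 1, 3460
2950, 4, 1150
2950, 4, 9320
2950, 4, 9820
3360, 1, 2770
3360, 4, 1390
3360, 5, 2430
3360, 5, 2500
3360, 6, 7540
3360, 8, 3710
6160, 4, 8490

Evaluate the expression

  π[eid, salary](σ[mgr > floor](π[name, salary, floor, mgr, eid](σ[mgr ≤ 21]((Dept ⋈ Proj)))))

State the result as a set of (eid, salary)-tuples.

{(19, 6160), (25, 3360), (26, 3360), (26, 6160)}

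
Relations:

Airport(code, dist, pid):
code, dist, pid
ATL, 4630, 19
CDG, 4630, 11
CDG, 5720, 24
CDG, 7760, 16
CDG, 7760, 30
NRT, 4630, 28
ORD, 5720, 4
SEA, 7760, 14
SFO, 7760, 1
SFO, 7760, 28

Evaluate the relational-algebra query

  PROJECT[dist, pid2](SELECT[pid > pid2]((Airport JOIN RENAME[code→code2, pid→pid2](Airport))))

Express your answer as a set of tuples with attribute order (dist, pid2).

{(4630, 11), (4630, 19), (5720, 4), (7760, 1), (7760, 14), (7760, 16), (7760, 28)}

ρ[code→code2, pid→pid2]: schema becomes (code2, dist, pid2); tuples unchanged.
Joining Airport and RENAME[code→code2, pid→pid2](Airport) on dist yields {(ATL, 4630, 19, ATL, 19), (ATL, 4630, 19, CDG, 11), (ATL, 4630, 19, NRT, 28), (CDG, 4630, 11, ATL, 19), (CDG, 4630, 11, CDG, 11), (CDG, 4630, 11, NRT, 28), (CDG, 5720, 24, CDG, 24), (CDG, 5720, 24, ORD, 4), (CDG, 7760, 16, CDG, 16), (CDG, 7760, 16, CDG, 30), (CDG, 7760, 16, SEA, 14), (CDG, 7760, 16, SFO, 1), (CDG, 7760, 16, SFO, 28), (CDG, 7760, 30, CDG, 16), (CDG, 7760, 30, CDG, 30), (CDG, 7760, 30, SEA, 14), (CDG, 7760, 30, SFO, 1), (CDG, 7760, 30, SFO, 28), (NRT, 4630, 28, ATL, 19), (NRT, 4630, 28, CDG, 11), (NRT, 4630, 28, NRT, 28), (ORD, 5720, 4, CDG, 24), (ORD, 5720, 4, ORD, 4), (SEA, 7760, 14, CDG, 16), (SEA, 7760, 14, CDG, 30), (SEA, 7760, 14, SEA, 14), (SEA, 7760, 14, SFO, 1), (SEA, 7760, 14, SFO, 28), (SFO, 7760, 1, CDG, 16), (SFO, 7760, 1, CDG, 30), (SFO, 7760, 1, SEA, 14), (SFO, 7760, 1, SFO, 1), (SFO, 7760, 1, SFO, 28), (SFO, 7760, 28, CDG, 16), (SFO, 7760, 28, CDG, 30), (SFO, 7760, 28, SEA, 14), (SFO, 7760, 28, SFO, 1), (SFO, 7760, 28, SFO, 28)}.
Filtering on pid > pid2 leaves {(ATL, 4630, 19, CDG, 11), (CDG, 5720, 24, ORD, 4), (CDG, 7760, 16, SEA, 14), (CDG, 7760, 16, SFO, 1), (CDG, 7760, 30, CDG, 16), (CDG, 7760, 30, SEA, 14), (CDG, 7760, 30, SFO, 1), (CDG, 7760, 30, SFO, 28), (NRT, 4630, 28, ATL, 19), (NRT, 4630, 28, CDG, 11), (SEA, 7760, 14, SFO, 1), (SFO, 7760, 28, CDG, 16), (SFO, 7760, 28, SEA, 14), (SFO, 7760, 28, SFO, 1)}.
Keep only column(s) dist, pid2 (7 duplicate(s) eliminated): {(4630, 11), (4630, 19), (5720, 4), (7760, 1), (7760, 14), (7760, 16), (7760, 28)}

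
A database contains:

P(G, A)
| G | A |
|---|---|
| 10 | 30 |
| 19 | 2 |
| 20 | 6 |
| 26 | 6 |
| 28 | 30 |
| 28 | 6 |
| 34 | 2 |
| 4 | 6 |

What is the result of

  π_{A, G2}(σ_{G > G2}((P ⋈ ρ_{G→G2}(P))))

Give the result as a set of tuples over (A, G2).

{(2, 19), (30, 10), (6, 20), (6, 26), (6, 4)}

ρ[G→G2]: schema becomes (G2, A); tuples unchanged.
P ⋈ ρ_{G→G2}(P) (natural join on A): {(10, 30, 10), (10, 30, 28), (19, 2, 19), (19, 2, 34), (20, 6, 20), (20, 6, 26), (20, 6, 28), (20, 6, 4), (26, 6, 20), (26, 6, 26), (26, 6, 28), (26, 6, 4), (28, 30, 10), (28, 30, 28), (28, 6, 20), (28, 6, 26), (28, 6, 28), (28, 6, 4), (34, 2, 19), (34, 2, 34), (4, 6, 20), (4, 6, 26), (4, 6, 28), (4, 6, 4)}
Apply σ_{G > G2}; surviving tuples: {(20, 6, 4), (26, 6, 20), (26, 6, 4), (28, 30, 10), (28, 6, 20), (28, 6, 26), (28, 6, 4), (34, 2, 19)}
π[A, G2]: project onto (A, G2) (3 duplicate(s) eliminated) → {(2, 19), (30, 10), (6, 20), (6, 26), (6, 4)}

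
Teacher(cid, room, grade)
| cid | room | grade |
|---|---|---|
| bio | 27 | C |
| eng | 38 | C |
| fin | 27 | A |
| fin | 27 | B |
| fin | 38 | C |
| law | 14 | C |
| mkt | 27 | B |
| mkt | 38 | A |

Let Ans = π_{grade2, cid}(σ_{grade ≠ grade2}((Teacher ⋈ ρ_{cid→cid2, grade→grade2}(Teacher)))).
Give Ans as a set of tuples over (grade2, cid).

{(A, bio), (A, eng), (A, fin), (A, mkt), (B, bio), (B, fin), (C, fin), (C, mkt)}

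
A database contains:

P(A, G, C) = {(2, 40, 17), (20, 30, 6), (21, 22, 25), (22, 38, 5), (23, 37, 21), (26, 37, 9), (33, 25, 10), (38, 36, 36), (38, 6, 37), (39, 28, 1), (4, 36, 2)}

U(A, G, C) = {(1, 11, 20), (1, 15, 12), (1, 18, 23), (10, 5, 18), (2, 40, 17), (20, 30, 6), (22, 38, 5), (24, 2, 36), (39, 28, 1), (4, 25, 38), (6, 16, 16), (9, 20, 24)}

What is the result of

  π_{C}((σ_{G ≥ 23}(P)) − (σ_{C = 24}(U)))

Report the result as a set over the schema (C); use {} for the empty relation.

{1, 10, 17, 2, 21, 36, 5, 6, 9}

Filtering on G ≥ 23 leaves {(2, 40, 17), (20, 30, 6), (22, 38, 5), (23, 37, 21), (26, 37, 9), (33, 25, 10), (38, 36, 36), (39, 28, 1), (4, 36, 2)}.
Filtering on C = 24 leaves {(9, 20, 24)}.
Taking the difference: {(2, 40, 17), (20, 30, 6), (22, 38, 5), (23, 37, 21), (26, 37, 9), (33, 25, 10), (38, 36, 36), (39, 28, 1), (4, 36, 2)}
Keep only column(s) C: {1, 10, 17, 2, 21, 36, 5, 6, 9}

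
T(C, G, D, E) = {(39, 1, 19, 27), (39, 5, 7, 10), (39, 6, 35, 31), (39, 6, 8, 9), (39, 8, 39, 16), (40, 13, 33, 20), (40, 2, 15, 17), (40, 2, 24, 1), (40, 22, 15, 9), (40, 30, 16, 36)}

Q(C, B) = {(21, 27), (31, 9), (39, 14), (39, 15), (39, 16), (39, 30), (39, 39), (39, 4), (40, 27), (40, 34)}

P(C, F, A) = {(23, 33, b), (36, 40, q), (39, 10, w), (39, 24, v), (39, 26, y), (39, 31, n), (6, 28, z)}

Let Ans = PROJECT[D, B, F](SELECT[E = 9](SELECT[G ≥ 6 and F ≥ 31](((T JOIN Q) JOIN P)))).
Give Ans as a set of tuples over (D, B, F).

{(8, 14, 31), (8, 15, 31), (8, 16, 31), (8, 30, 31), (8, 39, 31), (8, 4, 31)}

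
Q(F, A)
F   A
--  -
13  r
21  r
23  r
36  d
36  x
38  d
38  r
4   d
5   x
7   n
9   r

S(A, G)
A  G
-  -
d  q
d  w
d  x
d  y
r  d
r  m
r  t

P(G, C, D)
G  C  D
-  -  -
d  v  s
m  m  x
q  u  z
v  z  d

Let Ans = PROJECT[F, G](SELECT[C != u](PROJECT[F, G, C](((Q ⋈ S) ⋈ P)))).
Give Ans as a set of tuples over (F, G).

Q ⋈ S (natural join on A): {(13, r, d), (13, r, m), (13, r, t), (21, r, d), (21, r, m), (21, r, t), (23, r, d), (23, r, m), (23, r, t), (36, d, q), (36, d, w), (36, d, x), (36, d, y), (38, d, q), (38, d, w), (38, d, x), (38, d, y), (38, r, d), (38, r, m), (38, r, t), (4, d, q), (4, d, w), (4, d, x), (4, d, y), (9, r, d), (9, r, m), (9, r, t)}
(Q ⋈ S) ⋈ P (natural join on G): {(13, r, d, v, s), (13, r, m, m, x), (21, r, d, v, s), (21, r, m, m, x), (23, r, d, v, s), (23, r, m, m, x), (36, d, q, u, z), (38, d, q, u, z), (38, r, d, v, s), (38, r, m, m, x), (4, d, q, u, z), (9, r, d, v, s), (9, r, m, m, x)}
Projecting to F, G, C: {(13, d, v), (13, m, m), (21, d, v), (21, m, m), (23, d, v), (23, m, m), (36, q, u), (38, d, v), (38, m, m), (38, q, u), (4, q, u), (9, d, v), (9, m, m)}
Selection C != u: {(13, d, v), (13, m, m), (21, d, v), (21, m, m), (23, d, v), (23, m, m), (38, d, v), (38, m, m), (9, d, v), (9, m, m)}
Projecting to F, G: {(13, d), (13, m), (21, d), (21, m), (23, d), (23, m), (38, d), (38, m), (9, d), (9, m)}

{(13, d), (13, m), (21, d), (21, m), (23, d), (23, m), (38, d), (38, m), (9, d), (9, m)}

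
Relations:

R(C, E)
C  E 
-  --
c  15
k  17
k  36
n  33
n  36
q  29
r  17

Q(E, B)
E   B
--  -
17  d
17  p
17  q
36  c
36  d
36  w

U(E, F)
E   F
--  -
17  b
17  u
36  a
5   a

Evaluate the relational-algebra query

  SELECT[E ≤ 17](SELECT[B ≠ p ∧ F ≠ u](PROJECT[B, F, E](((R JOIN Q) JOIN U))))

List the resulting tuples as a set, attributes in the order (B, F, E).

{(d, b, 17), (q, b, 17)}

Natural join on E: {(k, 17, d), (k, 17, p), (k, 17, q), (k, 36, c), (k, 36, d), (k, 36, w), (n, 36, c), (n, 36, d), (n, 36, w), (r, 17, d), (r, 17, p), (r, 17, q)}
Natural join on E: {(k, 17, d, b), (k, 17, d, u), (k, 17, p, b), (k, 17, p, u), (k, 17, q, b), (k, 17, q, u), (k, 36, c, a), (k, 36, d, a), (k, 36, w, a), (n, 36, c, a), (n, 36, d, a), (n, 36, w, a), (r, 17, d, b), (r, 17, d, u), (r, 17, p, b), (r, 17, p, u), (r, 17, q, b), (r, 17, q, u)}
Keep only column(s) B, F, E (9 duplicate(s) eliminated): {(c, a, 36), (d, a, 36), (d, b, 17), (d, u, 17), (p, b, 17), (p, u, 17), (q, b, 17), (q, u, 17), (w, a, 36)}
σ[B ≠ p ∧ F ≠ u]: keep tuples satisfying B ≠ p ∧ F ≠ u → {(c, a, 36), (d, a, 36), (d, b, 17), (q, b, 17), (w, a, 36)}
σ[E ≤ 17]: keep tuples satisfying E ≤ 17 → {(d, b, 17), (q, b, 17)}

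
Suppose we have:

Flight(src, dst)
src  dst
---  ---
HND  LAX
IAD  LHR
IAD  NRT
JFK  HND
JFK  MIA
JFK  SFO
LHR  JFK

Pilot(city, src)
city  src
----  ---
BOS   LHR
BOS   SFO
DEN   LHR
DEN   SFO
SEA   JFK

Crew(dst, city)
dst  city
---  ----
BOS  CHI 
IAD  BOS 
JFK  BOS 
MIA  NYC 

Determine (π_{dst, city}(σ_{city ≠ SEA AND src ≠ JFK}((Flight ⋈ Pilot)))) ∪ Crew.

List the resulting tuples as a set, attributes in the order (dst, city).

{(BOS, CHI), (IAD, BOS), (JFK, BOS), (JFK, DEN), (MIA, NYC)}

Joining Flight and Pilot on src yields {(JFK, HND, SEA), (JFK, MIA, SEA), (JFK, SFO, SEA), (LHR, JFK, BOS), (LHR, JFK, DEN)}.
σ[city ≠ SEA AND src ≠ JFK]: keep tuples satisfying city ≠ SEA AND src ≠ JFK → {(LHR, JFK, BOS), (LHR, JFK, DEN)}
π[dst, city]: project onto (dst, city) → {(JFK, BOS), (JFK, DEN)}
Taking the union: {(BOS, CHI), (IAD, BOS), (JFK, BOS), (JFK, DEN), (MIA, NYC)}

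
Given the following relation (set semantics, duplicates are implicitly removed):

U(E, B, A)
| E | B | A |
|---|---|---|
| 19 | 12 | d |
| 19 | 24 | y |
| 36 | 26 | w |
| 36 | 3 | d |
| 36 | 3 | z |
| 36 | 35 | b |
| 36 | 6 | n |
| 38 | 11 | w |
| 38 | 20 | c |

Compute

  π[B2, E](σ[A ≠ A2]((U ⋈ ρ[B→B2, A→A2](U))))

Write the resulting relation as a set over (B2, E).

ρ[B→B2, A→A2]: schema becomes (E, B2, A2); tuples unchanged.
Natural join on E: {(19, 12, d, 12, d), (19, 12, d, 24, y), (19, 24, y, 12, d), (19, 24, y, 24, y), (36, 26, w, 26, w), (36, 26, w, 3, d), (36, 26, w, 3, z), (36, 26, w, 35, b), (36, 26, w, 6, n), (36, 3, d, 26, w), (36, 3, d, 3, d), (36, 3, d, 3, z), (36, 3, d, 35, b), (36, 3, d, 6, n), (36, 3, z, 26, w), (36, 3, z, 3, d), (36, 3, z, 3, z), (36, 3, z, 35, b), (36, 3, z, 6, n), (36, 35, b, 26, w), (36, 35, b, 3, d), (36, 35, b, 3, z), (36, 35, b, 35, b), (36, 35, b, 6, n), (36, 6, n, 26, w), (36, 6, n, 3, d), (36, 6, n, 3, z), (36, 6, n, 35, b), (36, 6, n, 6, n), (38, 11, w, 11, w), (38, 11, w, 20, c), (38, 20, c, 11, w), (38, 20, c, 20, c)}
Apply σ_{A ≠ A2}; surviving tuples: {(19, 12, d, 24, y), (19, 24, y, 12, d), (36, 26, w, 3, d), (36, 26, w, 3, z), (36, 26, w, 35, b), (36, 26, w, 6, n), (36, 3, d, 26, w), (36, 3, d, 3, z), (36, 3, d, 35, b), (36, 3, d, 6, n), (36, 3, z, 26, w), (36, 3, z, 3, d), (36, 3, z, 35, b), (36, 3, z, 6, n), (36, 35, b, 26, w), (36, 35, b, 3, d), (36, 35, b, 3, z), (36, 35, b, 6, n), (36, 6, n, 26, w), (36, 6, n, 3, d), (36, 6, n, 3, z), (36, 6, n, 35, b), (38, 11, w, 20, c), (38, 20, c, 11, w)}
π[B2, E]: project onto (B2, E) (16 duplicate(s) eliminated) → {(11, 38), (12, 19), (20, 38), (24, 19), (26, 36), (3, 36), (35, 36), (6, 36)}

{(11, 38), (12, 19), (20, 38), (24, 19), (26, 36), (3, 36), (35, 36), (6, 36)}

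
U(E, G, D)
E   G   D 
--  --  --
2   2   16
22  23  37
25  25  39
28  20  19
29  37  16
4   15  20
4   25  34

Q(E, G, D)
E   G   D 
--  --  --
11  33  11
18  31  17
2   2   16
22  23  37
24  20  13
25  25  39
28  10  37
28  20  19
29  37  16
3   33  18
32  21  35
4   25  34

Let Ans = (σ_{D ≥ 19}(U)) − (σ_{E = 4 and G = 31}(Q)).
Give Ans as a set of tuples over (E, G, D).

{(22, 23, 37), (25, 25, 39), (28, 20, 19), (4, 15, 20), (4, 25, 34)}

Apply σ_{D ≥ 19}; surviving tuples: {(22, 23, 37), (25, 25, 39), (28, 20, 19), (4, 15, 20), (4, 25, 34)}
Apply σ_{E = 4 and G = 31}; surviving tuples: {}
Difference: {(22, 23, 37), (25, 25, 39), (28, 20, 19), (4, 15, 20), (4, 25, 34)} with {} → {(22, 23, 37), (25, 25, 39), (28, 20, 19), (4, 15, 20), (4, 25, 34)}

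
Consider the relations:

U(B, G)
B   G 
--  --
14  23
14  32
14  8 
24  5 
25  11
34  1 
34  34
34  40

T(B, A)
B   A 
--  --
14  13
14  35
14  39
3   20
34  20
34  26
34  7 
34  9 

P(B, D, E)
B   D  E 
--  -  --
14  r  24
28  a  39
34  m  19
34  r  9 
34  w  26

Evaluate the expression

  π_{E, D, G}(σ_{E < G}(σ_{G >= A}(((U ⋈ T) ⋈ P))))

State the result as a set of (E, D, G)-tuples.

U ⋈ T (natural join on B): {(14, 23, 13), (14, 23, 35), (14, 23, 39), (14, 32, 13), (14, 32, 35), (14, 32, 39), (14, 8, 13), (14, 8, 35), (14, 8, 39), (34, 1, 20), (34, 1, 26), (34, 1, 7), (34, 1, 9), (34, 34, 20), (34, 34, 26), (34, 34, 7), (34, 34, 9), (34, 40, 20), (34, 40, 26), (34, 40, 7), (34, 40, 9)}
(U ⋈ T) ⋈ P (natural join on B): {(14, 23, 13, r, 24), (14, 23, 35, r, 24), (14, 23, 39, r, 24), (14, 32, 13, r, 24), (14, 32, 35, r, 24), (14, 32, 39, r, 24), (14, 8, 13, r, 24), (14, 8, 35, r, 24), (14, 8, 39, r, 24), (34, 1, 20, m, 19), (34, 1, 20, r, 9), (34, 1, 20, w, 26), (34, 1, 26, m, 19), (34, 1, 26, r, 9), (34, 1, 26, w, 26), (34, 1, 7, m, 19), (34, 1, 7, r, 9), (34, 1, 7, w, 26), (34, 1, 9, m, 19), (34, 1, 9, r, 9), (34, 1, 9, w, 26), (34, 34, 20, m, 19), (34, 34, 20, r, 9), (34, 34, 20, w, 26), (34, 34, 26, m, 19), (34, 34, 26, r, 9), (34, 34, 26, w, 26), (34, 34, 7, m, 19), (34, 34, 7, r, 9), (34, 34, 7, w, 26), (34, 34, 9, m, 19), (34, 34, 9, r, 9), (34, 34, 9, w, 26), (34, 40, 20, m, 19), (34, 40, 20, r, 9), (34, 40, 20, w, 26), (34, 40, 26, m, 19), (34, 40, 26, r, 9), (34, 40, 26, w, 26), (34, 40, 7, m, 19), (34, 40, 7, r, 9), (34, 40, 7, w, 26), (34, 40, 9, m, 19), (34, 40, 9, r, 9), (34, 40, 9, w, 26)}
Filtering on G >= A leaves {(14, 23, 13, r, 24), (14, 32, 13, r, 24), (34, 34, 20, m, 19), (34, 34, 20, r, 9), (34, 34, 20, w, 26), (34, 34, 26, m, 19), (34, 34, 26, r, 9), (34, 34, 26, w, 26), (34, 34, 7, m, 19), (34, 34, 7, r, 9), (34, 34, 7, w, 26), (34, 34, 9, m, 19), (34, 34, 9, r, 9), (34, 34, 9, w, 26), (34, 40, 20, m, 19), (34, 40, 20, r, 9), (34, 40, 20, w, 26), (34, 40, 26, m, 19), (34, 40, 26, r, 9), (34, 40, 26, w, 26), (34, 40, 7, m, 19), (34, 40, 7, r, 9), (34, 40, 7, w, 26), (34, 40, 9, m, 19), (34, 40, 9, r, 9), (34, 40, 9, w, 26)}.
Filtering on E < G leaves {(14, 32, 13, r, 24), (34, 34, 20, m, 19), (34, 34, 20, r, 9), (34, 34, 20, w, 26), (34, 34, 26, m, 19), (34, 34, 26, r, 9), (34, 34, 26, w, 26), (34, 34, 7, m, 19), (34, 34, 7, r, 9), (34, 34, 7, w, 26), (34, 34, 9, m, 19), (34, 34, 9, r, 9), (34, 34, 9, w, 26), (34, 40, 20, m, 19), (34, 40, 20, r, 9), (34, 40, 20, w, 26), (34, 40, 26, m, 19), (34, 40, 26, r, 9), (34, 40, 26, w, 26), (34, 40, 7, m, 19), (34, 40, 7, r, 9), (34, 40, 7, w, 26), (34, 40, 9, m, 19), (34, 40, 9, r, 9), (34, 40, 9, w, 26)}.
Keep only column(s) E, D, G (18 duplicate(s) eliminated): {(19, m, 34), (19, m, 40), (24, r, 32), (26, w, 34), (26, w, 40), (9, r, 34), (9, r, 40)}

{(19, m, 34), (19, m, 40), (24, r, 32), (26, w, 34), (26, w, 40), (9, r, 34), (9, r, 40)}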